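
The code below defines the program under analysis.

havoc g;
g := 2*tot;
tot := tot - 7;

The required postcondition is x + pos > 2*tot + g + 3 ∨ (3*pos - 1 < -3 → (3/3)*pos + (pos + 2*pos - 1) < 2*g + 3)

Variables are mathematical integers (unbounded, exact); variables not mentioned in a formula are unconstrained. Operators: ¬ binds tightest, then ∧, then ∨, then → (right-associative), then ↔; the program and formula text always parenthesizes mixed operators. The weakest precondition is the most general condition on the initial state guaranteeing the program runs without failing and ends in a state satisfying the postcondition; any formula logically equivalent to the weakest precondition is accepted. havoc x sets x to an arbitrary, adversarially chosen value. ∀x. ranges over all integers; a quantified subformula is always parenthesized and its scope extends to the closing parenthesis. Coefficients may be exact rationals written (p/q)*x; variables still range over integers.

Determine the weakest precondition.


Working backward. After the program, the postcondition x + pos > 2*tot + g + 3 ∨ (3*pos - 1 < -3 → (3/3)*pos + (pos + 2*pos - 1) < 2*g + 3) must hold; in canonical form it is pos + x > g + 2*tot + 3 ∨ (3*pos < -2 → 4*pos < 2*g + 4).
Before tot := tot - 7: pos + x > g + 2*tot - 11 ∨ (3*pos < -2 → 4*pos < 2*g + 4)
Before g := 2*tot: pos + x > 4*tot - 11 ∨ (3*pos < -2 → 4*pos < 4*tot + 4)
Before havoc g: pos + x > 4*tot - 11 ∨ (3*pos < -2 → 4*pos < 4*tot + 4)
Answer: WP = pos + x > 4*tot - 11 ∨ (3*pos < -2 → 4*pos < 4*tot + 4)


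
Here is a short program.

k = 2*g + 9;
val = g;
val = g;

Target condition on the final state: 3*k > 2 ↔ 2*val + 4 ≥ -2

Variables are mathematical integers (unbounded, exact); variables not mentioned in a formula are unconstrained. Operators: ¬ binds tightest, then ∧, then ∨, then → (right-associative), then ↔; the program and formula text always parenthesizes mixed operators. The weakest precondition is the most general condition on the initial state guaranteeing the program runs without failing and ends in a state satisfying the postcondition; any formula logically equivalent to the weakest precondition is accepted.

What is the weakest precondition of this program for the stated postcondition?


Working backward. After the program, the postcondition 3*k > 2 ↔ 2*val + 4 ≥ -2 must hold; in canonical form it is 3*k > 2 ↔ 2*val ≥ -6.
Before val := g: 3*k > 2 ↔ 2*g ≥ -6
Before val := g: 3*k > 2 ↔ 2*g ≥ -6
Before k := 2*g + 9: 6*g > -25 ↔ 2*g ≥ -6
Answer: WP = 6*g > -25 ↔ 2*g ≥ -6


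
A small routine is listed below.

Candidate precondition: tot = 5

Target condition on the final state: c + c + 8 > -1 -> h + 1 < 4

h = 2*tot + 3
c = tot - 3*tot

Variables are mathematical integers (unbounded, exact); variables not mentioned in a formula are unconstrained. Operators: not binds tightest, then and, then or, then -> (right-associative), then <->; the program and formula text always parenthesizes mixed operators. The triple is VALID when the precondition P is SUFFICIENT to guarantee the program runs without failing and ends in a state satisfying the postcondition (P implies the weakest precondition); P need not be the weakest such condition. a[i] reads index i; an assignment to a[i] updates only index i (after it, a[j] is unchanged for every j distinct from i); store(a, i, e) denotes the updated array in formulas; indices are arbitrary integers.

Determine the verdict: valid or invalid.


Working backward. After the program, the postcondition c + c + 8 > -1 -> h + 1 < 4 must hold; in canonical form it is 2*c > -9 -> h < 3.
Before c := tot - 3*tot: 4*tot < 9 -> h < 3
Before h := 2*tot + 3: 4*tot < 9 -> 2*tot < 0
The weakest precondition is 4*tot < 9 -> 2*tot < 0.
Check whether tot = 5 implies it.
Every state satisfying the precondition satisfies the weakest precondition: the implication holds.
Answer: valid


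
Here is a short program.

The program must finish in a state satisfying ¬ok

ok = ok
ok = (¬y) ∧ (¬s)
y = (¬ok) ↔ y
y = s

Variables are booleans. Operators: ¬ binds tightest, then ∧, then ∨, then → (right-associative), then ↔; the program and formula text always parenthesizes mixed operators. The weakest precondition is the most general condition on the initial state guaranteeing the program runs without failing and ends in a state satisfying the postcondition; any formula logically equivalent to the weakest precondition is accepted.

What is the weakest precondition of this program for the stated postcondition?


Working backward. After the program, ¬ok must hold.
Before y := s: ¬ok
Before y := (¬ok) ↔ y: ¬ok
Before ok := (¬y) ∧ (¬s): ¬((¬y) ∧ (¬s))
Before ok := ok: ¬((¬y) ∧ (¬s))
Answer: WP = ¬((¬y) ∧ (¬s))


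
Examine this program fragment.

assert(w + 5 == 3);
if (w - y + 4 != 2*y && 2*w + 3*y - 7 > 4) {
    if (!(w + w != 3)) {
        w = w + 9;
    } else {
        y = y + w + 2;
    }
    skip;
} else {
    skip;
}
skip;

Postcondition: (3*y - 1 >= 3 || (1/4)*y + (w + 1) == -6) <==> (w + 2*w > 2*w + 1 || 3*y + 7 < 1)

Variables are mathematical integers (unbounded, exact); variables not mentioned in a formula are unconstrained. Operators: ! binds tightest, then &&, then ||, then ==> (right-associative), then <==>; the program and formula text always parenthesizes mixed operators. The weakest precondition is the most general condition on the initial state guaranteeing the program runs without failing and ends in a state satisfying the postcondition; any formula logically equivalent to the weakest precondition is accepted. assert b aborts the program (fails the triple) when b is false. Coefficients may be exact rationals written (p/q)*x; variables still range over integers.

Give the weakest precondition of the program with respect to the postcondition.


Working backward. After the program, the postcondition (3*y - 1 >= 3 || (1/4)*y + (w + 1) == -6) <==> (w + 2*w > 2*w + 1 || 3*y + 7 < 1) must hold; in canonical form it is (3*y >= 4 || w + (1/4)*y == -7) <==> (w > 1 || 3*y < -6).
Before skip: (3*y >= 4 || w + (1/4)*y == -7) <==> (w > 1 || 3*y < -6)
Then branch requires ((!(2*w != 3)) ==> ((3*y >= 4 || w + (1/4)*y == -16) <==> (w > -8 || 3*y < -6))) && (2*w != 3 ==> ((3*w + 3*y >= -2 || (5/4)*w + (1/4)*y == -15/2) <==> (w > 1 || 3*w + 3*y < -12))); else branch requires (3*y >= 4 || w + (1/4)*y == -7) <==> (w > 1 || 3*y < -6).
Before the if: ((w != 3*y - 4 && 2*w + 3*y > 11) ==> (((!(2*w != 3)) ==> ((3*y >= 4 || w + (1/4)*y == -16) <==> (w > -8 || 3*y < -6))) && (2*w != 3 ==> ((3*w + 3*y >= -2 || (5/4)*w + (1/4)*y == -15/2) <==> (w > 1 || 3*w + 3*y < -12))))) && ((!(w != 3*y - 4 && 2*w + 3*y > 11)) ==> ((3*y >= 4 || w + (1/4)*y == -7) <==> (w > 1 || 3*y < -6)))
Before assert w + 5 == 3: w == -2 && ((w != 3*y - 4 && 2*w + 3*y > 11) ==> (((!(2*w != 3)) ==> ((3*y >= 4 || w + (1/4)*y == -16) <==> (w > -8 || 3*y < -6))) && (2*w != 3 ==> ((3*w + 3*y >= -2 || (5/4)*w + (1/4)*y == -15/2) <==> (w > 1 || 3*w + 3*y < -12))))) && ((!(w != 3*y - 4 && 2*w + 3*y > 11)) ==> ((3*y >= 4 || w + (1/4)*y == -7) <==> (w > 1 || 3*y < -6)))
Answer: WP = w == -2 && ((w != 3*y - 4 && 2*w + 3*y > 11) ==> (((!(2*w != 3)) ==> ((3*y >= 4 || w + (1/4)*y == -16) <==> (w > -8 || 3*y < -6))) && (2*w != 3 ==> ((3*w + 3*y >= -2 || (5/4)*w + (1/4)*y == -15/2) <==> (w > 1 || 3*w + 3*y < -12))))) && ((!(w != 3*y - 4 && 2*w + 3*y > 11)) ==> ((3*y >= 4 || w + (1/4)*y == -7) <==> (w > 1 || 3*y < -6)))


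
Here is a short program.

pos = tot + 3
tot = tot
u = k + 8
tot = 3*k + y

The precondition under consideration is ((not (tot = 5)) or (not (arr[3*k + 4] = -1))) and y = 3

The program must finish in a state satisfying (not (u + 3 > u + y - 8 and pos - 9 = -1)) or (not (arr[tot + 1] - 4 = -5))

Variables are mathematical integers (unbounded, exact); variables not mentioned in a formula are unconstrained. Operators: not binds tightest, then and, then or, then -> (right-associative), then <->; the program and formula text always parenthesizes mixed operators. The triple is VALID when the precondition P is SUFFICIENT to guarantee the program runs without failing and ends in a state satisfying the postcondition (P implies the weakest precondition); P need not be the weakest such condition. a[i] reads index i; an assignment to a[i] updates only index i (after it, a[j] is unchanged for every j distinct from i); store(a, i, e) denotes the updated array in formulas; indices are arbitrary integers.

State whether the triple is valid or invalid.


Working backward. After the program, the postcondition (not (u + 3 > u + y - 8 and pos - 9 = -1)) or (not (arr[tot + 1] - 4 = -5)) must hold; in canonical form it is (not (y < 11 and pos = 8)) or (not (arr[tot + 1] = -1)).
Before tot := 3*k + y: (not (y < 11 and pos = 8)) or (not (arr[3*k + y + 1] = -1))
Before u := k + 8: (not (y < 11 and pos = 8)) or (not (arr[3*k + y + 1] = -1))
Before tot := tot: (not (y < 11 and pos = 8)) or (not (arr[3*k + y + 1] = -1))
Before pos := tot + 3: (not (y < 11 and tot = 5)) or (not (arr[3*k + y + 1] = -1))
The weakest precondition is (not (y < 11 and tot = 5)) or (not (arr[3*k + y + 1] = -1)).
Check whether ((not (tot = 5)) or (not (arr[3*k + 4] = -1))) and y = 3 implies it.
Every state satisfying the precondition satisfies the weakest precondition: the implication holds.
Answer: valid


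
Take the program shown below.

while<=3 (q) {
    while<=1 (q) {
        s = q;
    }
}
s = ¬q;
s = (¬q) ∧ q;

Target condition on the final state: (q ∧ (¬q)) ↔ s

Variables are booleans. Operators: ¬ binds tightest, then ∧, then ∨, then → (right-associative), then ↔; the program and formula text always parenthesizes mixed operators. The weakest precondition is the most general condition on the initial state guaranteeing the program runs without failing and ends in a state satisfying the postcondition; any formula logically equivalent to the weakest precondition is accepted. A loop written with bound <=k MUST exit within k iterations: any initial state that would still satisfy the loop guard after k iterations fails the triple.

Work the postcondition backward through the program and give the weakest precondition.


Working backward. After the program, the postcondition (q ∧ (¬q)) ↔ s must hold; in canonical form it is ¬s.
Before s := (¬q) ∧ q: true
Before s := ¬q: true
Before the loop (bound <=3), unroll the exhaustion recursion (WP_0 = exit-now case; WP_j = one more guarded iteration, up to j = 3):
  WP_0: ¬q
  WP_1: q → (q → (¬q))
  WP_2: q → ((q → ((¬q) ∧ (q → (q → (¬q))))) ∧ ((¬q) → (q → (q → (¬q)))))
  WP_3: q → ((q → ((¬q) ∧ (q → ((q → ((¬q) ∧ (q → (q → (¬q))))) ∧ ((¬q) → (q → (q → (¬q)))))))) ∧ ((¬q) → (q → ((q → ((¬q) ∧ (q → (q → (¬q))))) ∧ ((¬q) → (q → (q → (¬q))))))))
So before the loop: q → ((q → ((¬q) ∧ (q → ((q → ((¬q) ∧ (q → (q → (¬q))))) ∧ ((¬q) → (q → (q → (¬q)))))))) ∧ ((¬q) → (q → ((q → ((¬q) ∧ (q → (q → (¬q))))) ∧ ((¬q) → (q → (q → (¬q))))))))
Answer: WP = q → ((q → ((¬q) ∧ (q → ((q → ((¬q) ∧ (q → (q → (¬q))))) ∧ ((¬q) → (q → (q → (¬q)))))))) ∧ ((¬q) → (q → ((q → ((¬q) ∧ (q → (q → (¬q))))) ∧ ((¬q) → (q → (q → (¬q))))))))


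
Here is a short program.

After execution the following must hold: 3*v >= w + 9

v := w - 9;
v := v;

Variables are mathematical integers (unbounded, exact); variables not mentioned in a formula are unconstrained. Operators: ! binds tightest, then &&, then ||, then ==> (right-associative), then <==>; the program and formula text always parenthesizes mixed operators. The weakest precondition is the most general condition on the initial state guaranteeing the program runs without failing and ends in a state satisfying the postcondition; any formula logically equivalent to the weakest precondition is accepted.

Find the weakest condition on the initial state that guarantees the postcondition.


Working backward. After the program, 3*v >= w + 9 must hold.
Before v := v: 3*v >= w + 9
Before v := w - 9: 2*w >= 36
Answer: WP = 2*w >= 36


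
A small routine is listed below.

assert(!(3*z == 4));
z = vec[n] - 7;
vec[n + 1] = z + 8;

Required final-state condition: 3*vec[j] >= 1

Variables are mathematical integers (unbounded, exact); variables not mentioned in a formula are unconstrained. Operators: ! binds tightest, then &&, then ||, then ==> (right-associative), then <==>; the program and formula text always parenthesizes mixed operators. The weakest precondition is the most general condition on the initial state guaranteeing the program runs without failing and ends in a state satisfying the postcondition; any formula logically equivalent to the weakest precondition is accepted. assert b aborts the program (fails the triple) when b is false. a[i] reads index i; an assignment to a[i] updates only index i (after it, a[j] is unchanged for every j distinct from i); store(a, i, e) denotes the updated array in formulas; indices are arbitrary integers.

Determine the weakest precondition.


Working backward. After the program, 3*vec[j] >= 1 must hold.
Before vec[n + 1] := z + 8: 3*store(vec, n + 1, z + 8)[j] >= 1
Before z := vec[n] - 7: 3*store(vec, n + 1, vec[n] + 1)[j] >= 1
Before assert !(3*z == 4): (!(3*z == 4)) && 3*store(vec, n + 1, vec[n] + 1)[j] >= 1
Answer: WP = (!(3*z == 4)) && 3*store(vec, n + 1, vec[n] + 1)[j] >= 1


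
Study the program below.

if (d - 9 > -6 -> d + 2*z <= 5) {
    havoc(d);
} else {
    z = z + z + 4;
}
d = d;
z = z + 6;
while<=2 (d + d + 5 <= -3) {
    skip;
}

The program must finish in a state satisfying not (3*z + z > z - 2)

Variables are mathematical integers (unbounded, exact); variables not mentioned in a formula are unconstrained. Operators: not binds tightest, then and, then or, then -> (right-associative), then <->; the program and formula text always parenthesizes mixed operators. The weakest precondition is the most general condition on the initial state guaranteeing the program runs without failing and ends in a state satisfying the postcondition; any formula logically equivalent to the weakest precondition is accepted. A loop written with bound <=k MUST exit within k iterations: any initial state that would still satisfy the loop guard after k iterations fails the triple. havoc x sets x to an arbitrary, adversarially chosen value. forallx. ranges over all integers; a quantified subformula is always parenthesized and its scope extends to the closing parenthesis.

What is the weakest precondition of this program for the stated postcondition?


Working backward. After the program, the postcondition not (3*z + z > z - 2) must hold; in canonical form it is not (3*z > -2).
Before the loop (bound <=2), unroll the exhaustion recursion (WP_0 = exit-now case; WP_j = one more guarded iteration, up to j = 2):
  WP_0: (not (2*d <= -8)) and (not (3*z > -2))
  WP_1: (2*d <= -8 -> ((not (2*d <= -8)) and (not (3*z > -2)))) and ((not (2*d <= -8)) -> (not (3*z > -2)))
  WP_2: (2*d <= -8 -> ((2*d <= -8 -> ((not (2*d <= -8)) and (not (3*z > -2)))) and ((not (2*d <= -8)) -> (not (3*z > -2))))) and ((not (2*d <= -8)) -> (not (3*z > -2)))
So before the loop: (2*d <= -8 -> ((2*d <= -8 -> ((not (2*d <= -8)) and (not (3*z > -2)))) and ((not (2*d <= -8)) -> (not (3*z > -2))))) and ((not (2*d <= -8)) -> (not (3*z > -2)))
Before z := z + 6: (2*d <= -8 -> ((2*d <= -8 -> ((not (2*d <= -8)) and (not (3*z > -20)))) and ((not (2*d <= -8)) -> (not (3*z > -20))))) and ((not (2*d <= -8)) -> (not (3*z > -20)))
Before d := d: (2*d <= -8 -> ((2*d <= -8 -> ((not (2*d <= -8)) and (not (3*z > -20)))) and ((not (2*d <= -8)) -> (not (3*z > -20))))) and ((not (2*d <= -8)) -> (not (3*z > -20)))
Then branch requires forall d_1. ((2*d_1 <= -8 -> ((2*d_1 <= -8 -> ((not (2*d_1 <= -8)) and (not (3*z > -20)))) and ((not (2*d_1 <= -8)) -> (not (3*z > -20))))) and ((not (2*d_1 <= -8)) -> (not (3*z > -20)))); else branch requires (2*d <= -8 -> ((2*d <= -8 -> ((not (2*d <= -8)) and (not (6*z > -32)))) and ((not (2*d <= -8)) -> (not (6*z > -32))))) and ((not (2*d <= -8)) -> (not (6*z > -32))).
Before the if: ((d > 3 -> d + 2*z <= 5) -> (forall d_1. ((2*d_1 <= -8 -> ((2*d_1 <= -8 -> ((not (2*d_1 <= -8)) and (not (3*z > -20)))) and ((not (2*d_1 <= -8)) -> (not (3*z > -20))))) and ((not (2*d_1 <= -8)) -> (not (3*z > -20)))))) and ((not (d > 3 -> d + 2*z <= 5)) -> ((2*d <= -8 -> ((2*d <= -8 -> ((not (2*d <= -8)) and (not (6*z > -32)))) and ((not (2*d <= -8)) -> (not (6*z > -32))))) and ((not (2*d <= -8)) -> (not (6*z > -32)))))
Answer: WP = ((d > 3 -> d + 2*z <= 5) -> (forall d_1. ((2*d_1 <= -8 -> ((2*d_1 <= -8 -> ((not (2*d_1 <= -8)) and (not (3*z > -20)))) and ((not (2*d_1 <= -8)) -> (not (3*z > -20))))) and ((not (2*d_1 <= -8)) -> (not (3*z > -20)))))) and ((not (d > 3 -> d + 2*z <= 5)) -> ((2*d <= -8 -> ((2*d <= -8 -> ((not (2*d <= -8)) and (not (6*z > -32)))) and ((not (2*d <= -8)) -> (not (6*z > -32))))) and ((not (2*d <= -8)) -> (not (6*z > -32)))))


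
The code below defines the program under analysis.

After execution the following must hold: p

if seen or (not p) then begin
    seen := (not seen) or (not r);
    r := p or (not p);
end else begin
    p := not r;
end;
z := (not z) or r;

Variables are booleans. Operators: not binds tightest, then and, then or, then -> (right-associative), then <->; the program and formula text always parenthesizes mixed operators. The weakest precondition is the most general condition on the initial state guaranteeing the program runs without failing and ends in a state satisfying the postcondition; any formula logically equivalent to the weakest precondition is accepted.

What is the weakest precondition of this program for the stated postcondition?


Working backward. After the program, p must hold.
Before z := (not z) or r: p
Then branch requires p; else branch requires not r.
Before the if: ((seen or (not p)) -> p) and ((not (seen or (not p))) -> (not r))
Answer: WP = ((seen or (not p)) -> p) and ((not (seen or (not p))) -> (not r))


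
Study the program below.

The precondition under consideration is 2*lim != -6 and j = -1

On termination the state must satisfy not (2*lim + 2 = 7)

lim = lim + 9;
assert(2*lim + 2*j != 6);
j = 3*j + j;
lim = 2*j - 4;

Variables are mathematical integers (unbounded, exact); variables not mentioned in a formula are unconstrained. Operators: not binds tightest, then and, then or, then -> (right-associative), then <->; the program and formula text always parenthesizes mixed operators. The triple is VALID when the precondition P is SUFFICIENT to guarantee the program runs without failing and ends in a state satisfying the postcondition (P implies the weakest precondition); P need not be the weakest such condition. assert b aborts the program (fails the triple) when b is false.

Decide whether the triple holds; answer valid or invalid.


Working backward. After the program, the postcondition not (2*lim + 2 = 7) must hold; in canonical form it is not (2*lim = 5).
Before lim := 2*j - 4: not (4*j = 13)
Before j := 3*j + j: not (16*j = 13)
Before assert 2*lim + 2*j != 6: 2*j + 2*lim != 6 and (not (16*j = 13))
Before lim := lim + 9: 2*j + 2*lim != -12 and (not (16*j = 13))
The weakest precondition is 2*j + 2*lim != -12 and (not (16*j = 13)).
Check whether 2*lim != -6 and j = -1 implies it.
Countermodel: at the initial state j = -1, lim = -5, the precondition holds but the weakest precondition fails.
Answer: invalid


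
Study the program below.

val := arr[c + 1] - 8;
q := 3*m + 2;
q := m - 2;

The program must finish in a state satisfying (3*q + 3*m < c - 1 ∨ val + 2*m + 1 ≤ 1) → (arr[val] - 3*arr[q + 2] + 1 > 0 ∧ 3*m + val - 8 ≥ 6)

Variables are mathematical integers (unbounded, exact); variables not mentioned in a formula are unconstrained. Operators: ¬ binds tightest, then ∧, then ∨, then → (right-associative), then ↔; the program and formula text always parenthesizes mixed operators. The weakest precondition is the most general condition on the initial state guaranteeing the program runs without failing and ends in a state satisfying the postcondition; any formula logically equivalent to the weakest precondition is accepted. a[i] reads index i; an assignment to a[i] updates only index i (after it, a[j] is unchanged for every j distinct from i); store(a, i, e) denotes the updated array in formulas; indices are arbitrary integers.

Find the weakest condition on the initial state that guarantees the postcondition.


Working backward. After the program, the postcondition (3*q + 3*m < c - 1 ∨ val + 2*m + 1 ≤ 1) → (arr[val] - 3*arr[q + 2] + 1 > 0 ∧ 3*m + val - 8 ≥ 6) must hold; in canonical form it is (3*m + 3*q < c - 1 ∨ 2*m + val ≤ 0) → (arr[val] > 3*arr[q + 2] - 1 ∧ 3*m + val ≥ 14).
Before q := m - 2: (6*m < c + 5 ∨ 2*m + val ≤ 0) → (arr[val] > 3*arr[m] - 1 ∧ 3*m + val ≥ 14)
Before q := 3*m + 2: (6*m < c + 5 ∨ 2*m + val ≤ 0) → (arr[val] > 3*arr[m] - 1 ∧ 3*m + val ≥ 14)
Before val := arr[c + 1] - 8: (6*m < c + 5 ∨ arr[c + 1] + 2*m ≤ 8) → (arr[arr[c + 1] - 8] > 3*arr[m] - 1 ∧ arr[c + 1] + 3*m ≥ 22)
Answer: WP = (6*m < c + 5 ∨ arr[c + 1] + 2*m ≤ 8) → (arr[arr[c + 1] - 8] > 3*arr[m] - 1 ∧ arr[c + 1] + 3*m ≥ 22)


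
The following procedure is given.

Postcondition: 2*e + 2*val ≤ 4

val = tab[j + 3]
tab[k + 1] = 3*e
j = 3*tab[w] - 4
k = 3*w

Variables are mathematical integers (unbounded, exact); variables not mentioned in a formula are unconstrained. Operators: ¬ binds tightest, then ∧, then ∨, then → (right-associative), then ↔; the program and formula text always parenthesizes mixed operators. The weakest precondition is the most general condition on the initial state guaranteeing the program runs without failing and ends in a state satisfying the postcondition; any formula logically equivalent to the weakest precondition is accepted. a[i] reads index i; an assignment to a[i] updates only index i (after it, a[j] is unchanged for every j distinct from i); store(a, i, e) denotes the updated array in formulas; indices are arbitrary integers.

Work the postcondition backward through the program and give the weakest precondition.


Working backward. After the program, 2*e + 2*val ≤ 4 must hold.
Before k := 3*w: 2*e + 2*val ≤ 4
Before j := 3*tab[w] - 4: 2*e + 2*val ≤ 4
Before tab[k + 1] := 3*e: 2*e + 2*val ≤ 4
Before val := tab[j + 3]: 2*tab[j + 3] + 2*e ≤ 4
Answer: WP = 2*tab[j + 3] + 2*e ≤ 4


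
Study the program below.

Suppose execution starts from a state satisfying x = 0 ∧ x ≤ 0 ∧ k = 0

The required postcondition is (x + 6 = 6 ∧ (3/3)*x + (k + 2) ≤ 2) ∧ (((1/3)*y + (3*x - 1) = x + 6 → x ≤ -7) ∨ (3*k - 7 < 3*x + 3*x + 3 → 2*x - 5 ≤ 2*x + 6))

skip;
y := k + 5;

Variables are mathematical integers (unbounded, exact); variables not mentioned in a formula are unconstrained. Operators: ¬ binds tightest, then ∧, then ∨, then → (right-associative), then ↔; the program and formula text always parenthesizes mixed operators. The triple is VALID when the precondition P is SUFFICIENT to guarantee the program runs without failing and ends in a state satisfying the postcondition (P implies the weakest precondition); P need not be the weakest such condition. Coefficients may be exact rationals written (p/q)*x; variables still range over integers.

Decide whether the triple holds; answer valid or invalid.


Working backward. After the program, the postcondition (x + 6 = 6 ∧ (3/3)*x + (k + 2) ≤ 2) ∧ (((1/3)*y + (3*x - 1) = x + 6 → x ≤ -7) ∨ (3*k - 7 < 3*x + 3*x + 3 → 2*x - 5 ≤ 2*x + 6)) must hold; in canonical form it is x = 0 ∧ k + x ≤ 0.
Before y := k + 5: x = 0 ∧ k + x ≤ 0
Before skip: x = 0 ∧ k + x ≤ 0
The weakest precondition is x = 0 ∧ k + x ≤ 0.
Check whether x = 0 ∧ x ≤ 0 ∧ k = 0 implies it.
Every state satisfying the precondition satisfies the weakest precondition: the implication holds.
Answer: valid


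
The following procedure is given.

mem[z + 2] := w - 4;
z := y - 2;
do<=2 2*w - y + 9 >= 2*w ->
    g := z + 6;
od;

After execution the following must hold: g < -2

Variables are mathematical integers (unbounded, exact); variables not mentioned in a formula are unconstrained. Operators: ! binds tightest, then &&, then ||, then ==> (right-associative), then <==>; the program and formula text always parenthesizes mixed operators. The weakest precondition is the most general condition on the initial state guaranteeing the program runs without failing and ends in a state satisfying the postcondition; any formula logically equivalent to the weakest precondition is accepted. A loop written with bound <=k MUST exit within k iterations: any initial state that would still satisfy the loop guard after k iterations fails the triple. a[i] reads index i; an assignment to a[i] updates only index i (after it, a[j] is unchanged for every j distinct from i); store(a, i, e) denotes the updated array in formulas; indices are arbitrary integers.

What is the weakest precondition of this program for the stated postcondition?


Working backward. After the program, g < -2 must hold.
Before the loop (bound <=2), unroll the exhaustion recursion (WP_0 = exit-now case; WP_j = one more guarded iteration, up to j = 2):
  WP_0: (!(y <= 9)) && g < -2
  WP_1: (y <= 9 ==> ((!(y <= 9)) && z < -8)) && ((!(y <= 9)) ==> g < -2)
  WP_2: (y <= 9 ==> ((y <= 9 ==> ((!(y <= 9)) && z < -8)) && ((!(y <= 9)) ==> z < -8))) && ((!(y <= 9)) ==> g < -2)
So before the loop: (y <= 9 ==> ((y <= 9 ==> ((!(y <= 9)) && z < -8)) && ((!(y <= 9)) ==> z < -8))) && ((!(y <= 9)) ==> g < -2)
Before z := y - 2: (y <= 9 ==> ((y <= 9 ==> ((!(y <= 9)) && y < -6)) && ((!(y <= 9)) ==> y < -6))) && ((!(y <= 9)) ==> g < -2)
Before mem[z + 2] := w - 4: (y <= 9 ==> ((y <= 9 ==> ((!(y <= 9)) && y < -6)) && ((!(y <= 9)) ==> y < -6))) && ((!(y <= 9)) ==> g < -2)
Answer: WP = (y <= 9 ==> ((y <= 9 ==> ((!(y <= 9)) && y < -6)) && ((!(y <= 9)) ==> y < -6))) && ((!(y <= 9)) ==> g < -2)


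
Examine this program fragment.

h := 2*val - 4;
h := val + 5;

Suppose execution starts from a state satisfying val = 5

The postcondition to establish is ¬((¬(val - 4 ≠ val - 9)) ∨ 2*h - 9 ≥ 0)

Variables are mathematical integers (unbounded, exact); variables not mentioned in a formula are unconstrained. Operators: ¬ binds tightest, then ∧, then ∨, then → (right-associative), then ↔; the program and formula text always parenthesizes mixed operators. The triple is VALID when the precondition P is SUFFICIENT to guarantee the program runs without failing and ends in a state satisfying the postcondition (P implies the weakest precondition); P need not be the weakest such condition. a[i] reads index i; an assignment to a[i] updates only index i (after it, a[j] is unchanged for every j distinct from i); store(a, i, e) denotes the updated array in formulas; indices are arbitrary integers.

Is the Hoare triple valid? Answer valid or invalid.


Working backward. After the program, the postcondition ¬((¬(val - 4 ≠ val - 9)) ∨ 2*h - 9 ≥ 0) must hold; in canonical form it is ¬(2*h ≥ 9).
Before h := val + 5: ¬(2*val ≥ -1)
Before h := 2*val - 4: ¬(2*val ≥ -1)
The weakest precondition is ¬(2*val ≥ -1).
Check whether val = 5 implies it.
Countermodel: at the initial state val = 5, the precondition holds but the weakest precondition fails.
Answer: invalid


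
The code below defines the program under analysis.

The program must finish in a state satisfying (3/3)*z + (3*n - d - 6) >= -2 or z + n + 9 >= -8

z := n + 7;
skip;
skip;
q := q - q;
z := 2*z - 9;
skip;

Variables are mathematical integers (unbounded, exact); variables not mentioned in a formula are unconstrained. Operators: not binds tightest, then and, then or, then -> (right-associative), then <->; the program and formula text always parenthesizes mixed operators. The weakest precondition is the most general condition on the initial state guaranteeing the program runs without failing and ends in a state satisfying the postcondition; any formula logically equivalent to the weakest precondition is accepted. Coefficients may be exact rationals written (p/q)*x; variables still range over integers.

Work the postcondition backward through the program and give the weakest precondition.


Working backward. After the program, the postcondition (3/3)*z + (3*n - d - 6) >= -2 or z + n + 9 >= -8 must hold; in canonical form it is 3*n + z >= d + 4 or n + z >= -17.
Before skip: 3*n + z >= d + 4 or n + z >= -17
Before z := 2*z - 9: 3*n + 2*z >= d + 13 or n + 2*z >= -8
Before q := q - q: 3*n + 2*z >= d + 13 or n + 2*z >= -8
Before skip: 3*n + 2*z >= d + 13 or n + 2*z >= -8
Before skip: 3*n + 2*z >= d + 13 or n + 2*z >= -8
Before z := n + 7: 5*n >= d - 1 or 3*n >= -22
Answer: WP = 5*n >= d - 1 or 3*n >= -22


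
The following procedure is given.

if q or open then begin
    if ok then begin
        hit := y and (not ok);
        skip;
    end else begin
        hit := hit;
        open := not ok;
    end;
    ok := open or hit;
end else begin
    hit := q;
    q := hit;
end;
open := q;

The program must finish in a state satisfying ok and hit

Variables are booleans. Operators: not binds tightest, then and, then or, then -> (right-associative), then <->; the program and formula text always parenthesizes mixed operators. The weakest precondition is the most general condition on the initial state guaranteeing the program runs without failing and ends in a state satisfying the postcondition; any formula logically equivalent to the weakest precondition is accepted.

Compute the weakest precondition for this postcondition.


Working backward. After the program, ok and hit must hold.
Before open := q: ok and hit
Then branch requires (ok -> ((open or (y and (not ok))) and y and (not ok))) and ((not ok) -> (((not ok) or hit) and hit)); else branch requires ok and q.
Before the if: ((q or open) -> ((ok -> ((open or (y and (not ok))) and y and (not ok))) and ((not ok) -> (((not ok) or hit) and hit)))) and ((not (q or open)) -> (ok and q))
Answer: WP = ((q or open) -> ((ok -> ((open or (y and (not ok))) and y and (not ok))) and ((not ok) -> (((not ok) or hit) and hit)))) and ((not (q or open)) -> (ok and q))


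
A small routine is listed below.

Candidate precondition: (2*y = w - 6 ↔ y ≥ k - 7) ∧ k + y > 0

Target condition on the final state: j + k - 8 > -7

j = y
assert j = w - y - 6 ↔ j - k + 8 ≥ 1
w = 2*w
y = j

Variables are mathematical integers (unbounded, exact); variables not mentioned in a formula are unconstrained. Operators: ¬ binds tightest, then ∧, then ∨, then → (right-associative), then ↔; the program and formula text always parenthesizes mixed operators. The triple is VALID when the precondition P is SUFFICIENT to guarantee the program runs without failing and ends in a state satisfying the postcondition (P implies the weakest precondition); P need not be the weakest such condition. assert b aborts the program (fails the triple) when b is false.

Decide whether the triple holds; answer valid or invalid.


Working backward. After the program, the postcondition j + k - 8 > -7 must hold; in canonical form it is j + k > 1.
Before y := j: j + k > 1
Before w := 2*w: j + k > 1
Before assert j = w - y - 6 ↔ j - k + 8 ≥ 1: (j + y = w - 6 ↔ j ≥ k - 7) ∧ j + k > 1
Before j := y: (2*y = w - 6 ↔ y ≥ k - 7) ∧ k + y > 1
The weakest precondition is (2*y = w - 6 ↔ y ≥ k - 7) ∧ k + y > 1.
Check whether (2*y = w - 6 ↔ y ≥ k - 7) ∧ k + y > 0 implies it.
Countermodel: at the initial state k = 1, w = 6, y = 0, the precondition holds but the weakest precondition fails.
Answer: invalid


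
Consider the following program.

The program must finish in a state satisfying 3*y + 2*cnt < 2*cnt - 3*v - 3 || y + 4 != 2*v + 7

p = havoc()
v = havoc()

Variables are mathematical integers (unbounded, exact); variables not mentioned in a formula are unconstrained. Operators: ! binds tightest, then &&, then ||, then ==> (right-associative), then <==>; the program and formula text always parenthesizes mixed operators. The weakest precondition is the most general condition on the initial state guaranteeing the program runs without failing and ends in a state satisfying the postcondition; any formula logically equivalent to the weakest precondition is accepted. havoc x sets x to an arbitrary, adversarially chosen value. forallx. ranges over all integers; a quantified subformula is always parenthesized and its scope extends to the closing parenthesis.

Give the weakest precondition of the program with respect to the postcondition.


Working backward. After the program, the postcondition 3*y + 2*cnt < 2*cnt - 3*v - 3 || y + 4 != 2*v + 7 must hold; in canonical form it is 3*v + 3*y < -3 || y != 2*v + 3.
Before havoc v: forall v_1. (3*v_1 + 3*y < -3 || y != 2*v_1 + 3)
Before havoc p: forall v_1. (3*v_1 + 3*y < -3 || y != 2*v_1 + 3)
Answer: WP = forall v_1. (3*v_1 + 3*y < -3 || y != 2*v_1 + 3)


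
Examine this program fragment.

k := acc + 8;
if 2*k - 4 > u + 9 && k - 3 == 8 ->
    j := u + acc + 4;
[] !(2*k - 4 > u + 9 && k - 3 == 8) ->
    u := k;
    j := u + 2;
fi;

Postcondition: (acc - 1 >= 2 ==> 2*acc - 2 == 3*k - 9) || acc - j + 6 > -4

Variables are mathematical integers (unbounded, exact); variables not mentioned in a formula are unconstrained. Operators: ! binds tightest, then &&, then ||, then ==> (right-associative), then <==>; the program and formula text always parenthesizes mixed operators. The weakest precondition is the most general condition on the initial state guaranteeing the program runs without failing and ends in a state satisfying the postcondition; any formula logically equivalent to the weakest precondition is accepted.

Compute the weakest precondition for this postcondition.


Working backward. After the program, the postcondition (acc - 1 >= 2 ==> 2*acc - 2 == 3*k - 9) || acc - j + 6 > -4 must hold; in canonical form it is (acc >= 3 ==> 2*acc == 3*k - 7) || acc > j - 10.
Then branch requires (acc >= 3 ==> 2*acc == 3*k - 7) || u < 6; else branch requires (acc >= 3 ==> 2*acc == 3*k - 7) || acc > k - 8.
Before the if: ((2*k > u + 13 && k == 11) ==> ((acc >= 3 ==> 2*acc == 3*k - 7) || u < 6)) && ((!(2*k > u + 13 && k == 11)) ==> ((acc >= 3 ==> 2*acc == 3*k - 7) || acc > k - 8))
Before k := acc + 8: ((2*acc > u - 3 && acc == 3) ==> ((acc >= 3 ==> acc == -17) || u < 6)) && ((!(2*acc > u - 3 && acc == 3)) ==> (acc >= 3 ==> acc == -17))
Answer: WP = ((2*acc > u - 3 && acc == 3) ==> ((acc >= 3 ==> acc == -17) || u < 6)) && ((!(2*acc > u - 3 && acc == 3)) ==> (acc >= 3 ==> acc == -17))


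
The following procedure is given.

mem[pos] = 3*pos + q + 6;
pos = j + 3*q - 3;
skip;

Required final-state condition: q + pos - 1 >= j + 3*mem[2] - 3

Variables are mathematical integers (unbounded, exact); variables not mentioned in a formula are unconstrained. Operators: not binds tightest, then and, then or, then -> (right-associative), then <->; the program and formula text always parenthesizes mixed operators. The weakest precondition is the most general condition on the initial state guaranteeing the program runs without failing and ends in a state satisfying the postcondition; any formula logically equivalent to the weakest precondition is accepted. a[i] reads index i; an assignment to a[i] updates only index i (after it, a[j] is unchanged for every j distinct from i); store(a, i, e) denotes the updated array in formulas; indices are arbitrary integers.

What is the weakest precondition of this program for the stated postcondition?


Working backward. After the program, the postcondition q + pos - 1 >= j + 3*mem[2] - 3 must hold; in canonical form it is pos + q >= 3*mem[2] + j - 2.
Before skip: pos + q >= 3*mem[2] + j - 2
Before pos := j + 3*q - 3: 4*q >= 3*mem[2] + 1
Before mem[pos] := 3*pos + q + 6: 4*q >= 3*store(mem, pos, 3*pos + q + 6)[2] + 1
Answer: WP = 4*q >= 3*store(mem, pos, 3*pos + q + 6)[2] + 1


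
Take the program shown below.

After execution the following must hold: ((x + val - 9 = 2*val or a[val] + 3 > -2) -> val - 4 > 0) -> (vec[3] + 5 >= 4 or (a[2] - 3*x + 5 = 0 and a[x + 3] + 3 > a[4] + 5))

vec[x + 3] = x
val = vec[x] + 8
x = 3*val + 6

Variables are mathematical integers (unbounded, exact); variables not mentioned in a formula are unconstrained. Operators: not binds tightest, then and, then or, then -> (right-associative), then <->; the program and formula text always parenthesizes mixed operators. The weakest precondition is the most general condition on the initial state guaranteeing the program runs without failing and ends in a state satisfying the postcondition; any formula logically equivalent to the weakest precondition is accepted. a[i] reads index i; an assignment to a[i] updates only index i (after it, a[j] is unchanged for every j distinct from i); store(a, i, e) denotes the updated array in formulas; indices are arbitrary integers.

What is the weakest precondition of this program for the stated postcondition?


Working backward. After the program, the postcondition ((x + val - 9 = 2*val or a[val] + 3 > -2) -> val - 4 > 0) -> (vec[3] + 5 >= 4 or (a[2] - 3*x + 5 = 0 and a[x + 3] + 3 > a[4] + 5)) must hold; in canonical form it is ((x = val + 9 or a[val] > -5) -> val > 4) -> (vec[3] >= -1 or (a[2] = 3*x - 5 and a[x + 3] > a[4] + 2)).
Before x := 3*val + 6: ((2*val = 3 or a[val] > -5) -> val > 4) -> (vec[3] >= -1 or (a[2] = 9*val + 13 and a[3*val + 9] > a[4] + 2))
Before val := vec[x] + 8: ((2*vec[x] = -13 or a[vec[x] + 8] > -5) -> vec[x] > -4) -> (vec[3] >= -1 or (a[2] = 9*vec[x] + 85 and a[3*vec[x] + 33] > a[4] + 2))
Before vec[x + 3] := x: ((2*store(vec, x + 3, x)[x] = -13 or a[store(vec, x + 3, x)[x] + 8] > -5) -> store(vec, x + 3, x)[x] > -4) -> (store(vec, x + 3, x)[3] >= -1 or (a[2] = 9*store(vec, x + 3, x)[x] + 85 and a[3*store(vec, x + 3, x)[x] + 33] > a[4] + 2))
Answer: WP = ((2*store(vec, x + 3, x)[x] = -13 or a[store(vec, x + 3, x)[x] + 8] > -5) -> store(vec, x + 3, x)[x] > -4) -> (store(vec, x + 3, x)[3] >= -1 or (a[2] = 9*store(vec, x + 3, x)[x] + 85 and a[3*store(vec, x + 3, x)[x] + 33] > a[4] + 2))


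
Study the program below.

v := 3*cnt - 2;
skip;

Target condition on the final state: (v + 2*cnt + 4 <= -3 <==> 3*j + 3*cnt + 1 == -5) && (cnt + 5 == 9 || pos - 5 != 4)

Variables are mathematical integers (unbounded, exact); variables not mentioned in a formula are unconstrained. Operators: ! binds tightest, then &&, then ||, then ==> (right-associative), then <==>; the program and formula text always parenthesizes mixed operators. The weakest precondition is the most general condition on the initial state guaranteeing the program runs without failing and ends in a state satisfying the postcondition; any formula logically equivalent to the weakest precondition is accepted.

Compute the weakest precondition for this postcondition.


Working backward. After the program, the postcondition (v + 2*cnt + 4 <= -3 <==> 3*j + 3*cnt + 1 == -5) && (cnt + 5 == 9 || pos - 5 != 4) must hold; in canonical form it is (2*cnt + v <= -7 <==> 3*cnt + 3*j == -6) && (cnt == 4 || pos != 9).
Before skip: (2*cnt + v <= -7 <==> 3*cnt + 3*j == -6) && (cnt == 4 || pos != 9)
Before v := 3*cnt - 2: (5*cnt <= -5 <==> 3*cnt + 3*j == -6) && (cnt == 4 || pos != 9)
Answer: WP = (5*cnt <= -5 <==> 3*cnt + 3*j == -6) && (cnt == 4 || pos != 9)


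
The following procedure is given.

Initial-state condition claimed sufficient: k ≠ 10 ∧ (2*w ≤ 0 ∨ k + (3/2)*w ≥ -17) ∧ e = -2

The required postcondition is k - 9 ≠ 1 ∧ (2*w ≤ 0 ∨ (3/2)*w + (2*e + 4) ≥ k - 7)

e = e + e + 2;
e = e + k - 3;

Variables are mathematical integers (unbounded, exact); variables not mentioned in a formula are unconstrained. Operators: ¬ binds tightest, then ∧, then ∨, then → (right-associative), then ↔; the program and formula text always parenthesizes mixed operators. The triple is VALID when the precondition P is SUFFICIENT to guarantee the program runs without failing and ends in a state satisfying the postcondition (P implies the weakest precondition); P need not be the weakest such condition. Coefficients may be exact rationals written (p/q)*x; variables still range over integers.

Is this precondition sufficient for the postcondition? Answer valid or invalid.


Working backward. After the program, the postcondition k - 9 ≠ 1 ∧ (2*w ≤ 0 ∨ (3/2)*w + (2*e + 4) ≥ k - 7) must hold; in canonical form it is k ≠ 10 ∧ (2*w ≤ 0 ∨ 2*e + (3/2)*w ≥ k - 11).
Before e := e + k - 3: k ≠ 10 ∧ (2*w ≤ 0 ∨ 2*e + k + (3/2)*w ≥ -5)
Before e := e + e + 2: k ≠ 10 ∧ (2*w ≤ 0 ∨ 4*e + k + (3/2)*w ≥ -9)
The weakest precondition is k ≠ 10 ∧ (2*w ≤ 0 ∨ 4*e + k + (3/2)*w ≥ -9).
Check whether k ≠ 10 ∧ (2*w ≤ 0 ∨ k + (3/2)*w ≥ -17) ∧ e = -2 implies it.
Countermodel: at the initial state e = -2, k = -3, w = 1, the precondition holds but the weakest precondition fails.
Answer: invalid
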